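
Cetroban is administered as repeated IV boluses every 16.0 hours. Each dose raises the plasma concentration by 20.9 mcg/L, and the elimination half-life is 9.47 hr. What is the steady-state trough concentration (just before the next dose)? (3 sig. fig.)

k = ln 2 / 9.47 = 0.07319 hr⁻¹
Fraction remaining after one interval: e^(−kτ) = e^(−0.07319 × 16.0) = 0.3100
R = 1 / (1 − 0.3100) = 1.449
Css,max = 20.9 × 1.449 = 30.29 mcg/L
Css,min = Css,max × e^(−kτ) = 30.29 × 0.3100 ≈ 9.39 mcg/L

9.39 mcg/L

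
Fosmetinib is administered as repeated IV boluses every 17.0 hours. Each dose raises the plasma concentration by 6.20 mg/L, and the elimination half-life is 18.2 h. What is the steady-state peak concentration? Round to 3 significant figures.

k = ln 2 / 18.2 = 0.03809 h⁻¹
Fraction remaining after one interval: e^(−kτ) = e^(−0.03809 × 17.0) = 0.5234
R = 1 / (1 − 0.5234) = 2.098
Css,max = 6.20 × 2.098 ≈ 13.0 mg/L

13.0 mg/L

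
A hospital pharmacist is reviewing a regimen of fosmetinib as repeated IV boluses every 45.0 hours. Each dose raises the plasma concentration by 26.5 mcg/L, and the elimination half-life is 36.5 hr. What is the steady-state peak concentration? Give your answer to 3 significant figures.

46.1 mcg/L

k = ln 2 / 36.5 = 0.01899 hr⁻¹
Fraction remaining after one interval: e^(−kτ) = e^(−0.01899 × 45.0) = 0.4255
R = 1 / (1 − 0.4255) = 1.741
Css,max = 26.5 × 1.741 ≈ 46.1 mcg/L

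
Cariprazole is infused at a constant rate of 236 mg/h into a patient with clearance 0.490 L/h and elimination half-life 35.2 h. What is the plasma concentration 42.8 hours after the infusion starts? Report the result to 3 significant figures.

274 mg/L

Css = rate / CL = 236 / 0.490 = 481.6 mg/L
k = ln 2 / 35.2 = 0.01969 h⁻¹
C(t) = Css (1 − e^(−kt)) = 481.6 × (1 − e^(−0.8428)) = 481.6 × 0.5695 ≈ 274 mg/L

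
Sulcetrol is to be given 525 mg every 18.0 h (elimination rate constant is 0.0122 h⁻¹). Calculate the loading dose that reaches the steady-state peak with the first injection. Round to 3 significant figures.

2660 mg

Accumulation ratio R = 1 / (1 − e^(−kτ)) = 1 / (1 − e^(−0.01220×18.0)) = 1 / (1 − 0.8028) = 5.072
Loading dose = maintenance dose × R = 525 × 5.072 ≈ 2660 mg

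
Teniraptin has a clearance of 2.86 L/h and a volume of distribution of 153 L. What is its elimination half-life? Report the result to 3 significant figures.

k = CL / V = 2.86 / 153 = 0.01869 h⁻¹
t½ = ln 2 / k = ln 2 / 0.01869 ≈ 37.1 hours

37.1 hours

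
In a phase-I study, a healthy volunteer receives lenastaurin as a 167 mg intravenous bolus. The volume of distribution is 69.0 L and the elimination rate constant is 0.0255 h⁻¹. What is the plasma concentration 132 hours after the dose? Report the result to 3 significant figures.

C₀ = dose / V = 167 / 69.0 = 2.420 mg/L
C(t) = C₀ e^(−kt) = 2.420 × e^(−0.02550 × 132) = 2.420 × e^(−3.366) = 2.420 × 0.03453 ≈ 0.0836 mg/L

0.0836 mg/L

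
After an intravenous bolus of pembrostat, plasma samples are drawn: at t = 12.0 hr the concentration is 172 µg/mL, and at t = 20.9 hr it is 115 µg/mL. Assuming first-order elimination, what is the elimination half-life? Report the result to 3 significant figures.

15.3 hours

k = ln(C₁/C₂) / (t₂ − t₁) = ln(172/115) / (20.9 − 12.0)
  = 0.4026 / 8.900 = 0.04523 hr⁻¹
t½ = ln 2 / k = ln 2 / 0.04523 ≈ 15.3 hours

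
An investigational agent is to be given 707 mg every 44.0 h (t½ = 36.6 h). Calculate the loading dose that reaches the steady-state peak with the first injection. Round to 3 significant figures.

1250 mg

k = ln 2 / 36.6 = 0.01894 h⁻¹
Accumulation ratio R = 1 / (1 − e^(−kτ)) = 1 / (1 − e^(−0.01894×44.0)) = 1 / (1 − 0.4346) = 1.769
Loading dose = maintenance dose × R = 707 × 1.769 ≈ 1250 mg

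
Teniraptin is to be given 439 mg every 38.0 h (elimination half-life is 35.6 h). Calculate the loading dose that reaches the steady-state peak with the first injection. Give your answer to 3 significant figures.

k = ln 2 / 35.6 = 0.01947 h⁻¹
Accumulation ratio R = 1 / (1 − e^(−kτ)) = 1 / (1 − e^(−0.01947×38.0)) = 1 / (1 − 0.4772) = 1.913
Loading dose = maintenance dose × R = 439 × 1.913 ≈ 840 mg

840 mg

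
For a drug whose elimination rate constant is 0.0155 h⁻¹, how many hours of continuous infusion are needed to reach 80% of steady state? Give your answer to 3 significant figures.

f = 1 − e^(−kt)  ⇒  t = −ln(1 − f) / k
t = −ln(1 − 0.8) / 0.01550 = 1.609 / 0.01550 ≈ 104 hours

104 hours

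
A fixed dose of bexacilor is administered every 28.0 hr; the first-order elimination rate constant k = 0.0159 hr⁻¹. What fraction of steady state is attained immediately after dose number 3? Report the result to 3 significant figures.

0.737

f_n = 1 − e^(−nkτ) = 1 − e^(−3 × 0.01590 × 28.0) = 1 − e^(−1.336) = 1 − 0.2630 ≈ 0.737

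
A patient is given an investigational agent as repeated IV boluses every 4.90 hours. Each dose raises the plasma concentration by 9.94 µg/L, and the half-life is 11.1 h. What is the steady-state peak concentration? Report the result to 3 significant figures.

k = ln 2 / 11.1 = 0.06245 h⁻¹
Fraction remaining after one interval: e^(−kτ) = e^(−0.06245 × 4.90) = 0.7364
R = 1 / (1 − 0.7364) = 3.794
Css,max = 9.94 × 3.794 ≈ 37.7 µg/L

37.7 µg/L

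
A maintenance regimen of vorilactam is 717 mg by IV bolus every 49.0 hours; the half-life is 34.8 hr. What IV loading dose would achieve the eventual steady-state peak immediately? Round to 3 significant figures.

1150 mg

k = ln 2 / 34.8 = 0.01992 hr⁻¹
Accumulation ratio R = 1 / (1 − e^(−kτ)) = 1 / (1 − e^(−0.01992×49.0)) = 1 / (1 − 0.3768) = 1.605
Loading dose = maintenance dose × R = 717 × 1.605 ≈ 1150 mg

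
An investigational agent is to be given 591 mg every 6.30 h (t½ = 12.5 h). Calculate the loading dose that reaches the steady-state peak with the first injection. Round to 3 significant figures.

k = ln 2 / 12.5 = 0.05545 h⁻¹
Accumulation ratio R = 1 / (1 − e^(−kτ)) = 1 / (1 − e^(−0.05545×6.30)) = 1 / (1 − 0.7051) = 3.392
Loading dose = maintenance dose × R = 591 × 3.392 ≈ 2000 mg

2000 mg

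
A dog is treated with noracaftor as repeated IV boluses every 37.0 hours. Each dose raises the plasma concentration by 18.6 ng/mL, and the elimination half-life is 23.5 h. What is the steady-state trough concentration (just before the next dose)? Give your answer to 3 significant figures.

9.40 ng/mL

k = ln 2 / 23.5 = 0.02950 h⁻¹
Fraction remaining after one interval: e^(−kτ) = e^(−0.02950 × 37.0) = 0.3358
R = 1 / (1 − 0.3358) = 1.505
Css,max = 18.6 × 1.505 = 28.00 ng/mL
Css,min = Css,max × e^(−kτ) = 28.00 × 0.3358 ≈ 9.40 ng/mL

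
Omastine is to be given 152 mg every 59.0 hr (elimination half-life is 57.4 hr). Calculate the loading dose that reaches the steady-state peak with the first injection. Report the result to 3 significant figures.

k = ln 2 / 57.4 = 0.01208 hr⁻¹
Accumulation ratio R = 1 / (1 − e^(−kτ)) = 1 / (1 − e^(−0.01208×59.0)) = 1 / (1 − 0.4904) = 1.962
Loading dose = maintenance dose × R = 152 × 1.962 ≈ 298 mg

298 mg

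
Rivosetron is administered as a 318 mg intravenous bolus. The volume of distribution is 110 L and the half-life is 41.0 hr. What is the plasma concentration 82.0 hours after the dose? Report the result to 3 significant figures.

C₀ = dose / V = 318 / 110 = 2.891 µg/mL
k = ln 2 / 41.0 = 0.01691 hr⁻¹
C(t) = C₀ e^(−kt) = 2.891 × e^(−0.01691 × 82.0) = 2.891 × e^(−1.386) = 2.891 × 0.2500 ≈ 0.723 µg/mL

0.723 µg/mL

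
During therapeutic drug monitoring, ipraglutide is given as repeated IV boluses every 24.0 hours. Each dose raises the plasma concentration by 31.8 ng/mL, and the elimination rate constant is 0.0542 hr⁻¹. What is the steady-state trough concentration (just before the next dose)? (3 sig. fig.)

11.9 ng/mL

Fraction remaining after one interval: e^(−kτ) = e^(−0.05420 × 24.0) = 0.2723
R = 1 / (1 − 0.2723) = 1.374
Css,max = 31.8 × 1.374 = 43.70 ng/mL
Css,min = Css,max × e^(−kτ) = 43.70 × 0.2723 ≈ 11.9 ng/mL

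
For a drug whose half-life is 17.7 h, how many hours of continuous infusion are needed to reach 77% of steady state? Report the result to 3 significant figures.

k = ln 2 / 17.7 = 0.03916 h⁻¹
f = 1 − e^(−kt)  ⇒  t = −ln(1 − f) / k
t = −ln(1 − 0.77) / 0.03916 = 1.470 / 0.03916 ≈ 37.5 hours

37.5 hours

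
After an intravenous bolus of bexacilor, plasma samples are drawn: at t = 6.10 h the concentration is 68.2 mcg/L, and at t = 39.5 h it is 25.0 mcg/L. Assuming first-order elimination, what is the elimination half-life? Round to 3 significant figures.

k = ln(C₁/C₂) / (t₂ − t₁) = ln(68.2/25.0) / (39.5 − 6.10)
  = 1.004 / 33.40 = 0.03005 h⁻¹
t½ = ln 2 / k = ln 2 / 0.03005 ≈ 23.1 hours

23.1 hours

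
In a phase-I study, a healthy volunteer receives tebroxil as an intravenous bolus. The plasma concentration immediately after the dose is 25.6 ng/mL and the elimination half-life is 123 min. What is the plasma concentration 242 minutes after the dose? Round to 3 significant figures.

k = ln 2 / 123 = 0.005635 min⁻¹
C(t) = C₀ e^(−kt) = 25.6 × e^(−0.005635 × 242) = 25.6 × e^(−1.364) = 25.6 × 0.2557 ≈ 6.55 ng/mL

6.55 ng/mL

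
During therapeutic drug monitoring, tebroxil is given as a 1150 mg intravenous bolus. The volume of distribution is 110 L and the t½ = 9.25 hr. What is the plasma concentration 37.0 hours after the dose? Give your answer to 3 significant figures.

C₀ = dose / V = 1150 / 110 = 10.45 mg/L
k = ln 2 / 9.25 = 0.07493 hr⁻¹
C(t) = C₀ e^(−kt) = 10.45 × e^(−0.07493 × 37.0) = 10.45 × e^(−2.773) = 10.45 × 0.06250 ≈ 0.653 mg/L

0.653 mg/L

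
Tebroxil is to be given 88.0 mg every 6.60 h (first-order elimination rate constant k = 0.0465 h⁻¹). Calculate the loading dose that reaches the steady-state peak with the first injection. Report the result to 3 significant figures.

333 mg

Accumulation ratio R = 1 / (1 − e^(−kτ)) = 1 / (1 − e^(−0.04650×6.60)) = 1 / (1 − 0.7357) = 3.784
Loading dose = maintenance dose × R = 88.0 × 3.784 ≈ 333 mg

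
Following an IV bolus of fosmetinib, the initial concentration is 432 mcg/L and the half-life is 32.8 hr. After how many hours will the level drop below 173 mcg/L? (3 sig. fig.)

43.3 hours

k = ln 2 / 32.8 = 0.02113 hr⁻¹
C(t) = C₀ e^(−kt)  ⇒  t = ln(C₀/C) / k
t = ln(432/173) / 0.02113 = 0.9151 / 0.02113 ≈ 43.3 hours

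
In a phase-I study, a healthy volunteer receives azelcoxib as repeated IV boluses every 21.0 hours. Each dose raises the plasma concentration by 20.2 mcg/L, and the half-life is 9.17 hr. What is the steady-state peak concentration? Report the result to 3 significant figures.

k = ln 2 / 9.17 = 0.07559 hr⁻¹
Fraction remaining after one interval: e^(−kτ) = e^(−0.07559 × 21.0) = 0.2045
R = 1 / (1 − 0.2045) = 1.257
Css,max = 20.2 × 1.257 ≈ 25.4 mcg/L

25.4 mcg/L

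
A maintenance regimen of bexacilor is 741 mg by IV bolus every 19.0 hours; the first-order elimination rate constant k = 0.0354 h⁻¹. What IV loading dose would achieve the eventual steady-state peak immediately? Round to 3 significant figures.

Accumulation ratio R = 1 / (1 − e^(−kτ)) = 1 / (1 − e^(−0.03540×19.0)) = 1 / (1 − 0.5104) = 2.042
Loading dose = maintenance dose × R = 741 × 2.042 ≈ 1510 mg

1510 mg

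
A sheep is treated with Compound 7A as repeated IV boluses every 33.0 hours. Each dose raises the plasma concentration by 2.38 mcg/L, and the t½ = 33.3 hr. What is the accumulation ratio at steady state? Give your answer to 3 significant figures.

2.01

k = ln 2 / 33.3 = 0.02082 hr⁻¹
Fraction remaining after one interval: e^(−kτ) = e^(−0.02082 × 33.0) = 0.5031
R = 1 / (1 − 0.5031) = 1 / 0.4969 ≈ 2.01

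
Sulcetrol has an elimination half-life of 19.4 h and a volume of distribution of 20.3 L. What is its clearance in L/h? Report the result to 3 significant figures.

k = ln 2 / t½ = ln 2 / 19.4 = 0.03573 h⁻¹
CL = k · V = 0.03573 × 20.3 ≈ 0.725 L/h

0.725 L/h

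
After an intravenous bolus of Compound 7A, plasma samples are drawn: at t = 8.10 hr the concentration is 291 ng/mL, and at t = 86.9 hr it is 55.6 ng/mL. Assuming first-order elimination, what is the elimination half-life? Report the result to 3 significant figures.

33.0 hours

k = ln(C₁/C₂) / (t₂ − t₁) = ln(291/55.6) / (86.9 − 8.10)
  = 1.655 / 78.80 = 0.02100 hr⁻¹
t½ = ln 2 / k = ln 2 / 0.02100 ≈ 33.0 hours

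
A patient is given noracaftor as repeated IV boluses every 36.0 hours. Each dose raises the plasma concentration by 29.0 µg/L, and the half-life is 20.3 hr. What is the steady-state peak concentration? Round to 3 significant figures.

41.0 µg/L

k = ln 2 / 20.3 = 0.03415 hr⁻¹
Fraction remaining after one interval: e^(−kτ) = e^(−0.03415 × 36.0) = 0.2925
R = 1 / (1 − 0.2925) = 1.413
Css,max = 29.0 × 1.413 ≈ 41.0 µg/L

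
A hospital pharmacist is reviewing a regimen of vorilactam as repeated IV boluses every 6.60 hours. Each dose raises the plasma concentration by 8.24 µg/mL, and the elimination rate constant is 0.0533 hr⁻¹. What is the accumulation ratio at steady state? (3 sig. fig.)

3.37

Fraction remaining after one interval: e^(−kτ) = e^(−0.05330 × 6.60) = 0.7034
R = 1 / (1 − 0.7034) = 1 / 0.2966 ≈ 3.37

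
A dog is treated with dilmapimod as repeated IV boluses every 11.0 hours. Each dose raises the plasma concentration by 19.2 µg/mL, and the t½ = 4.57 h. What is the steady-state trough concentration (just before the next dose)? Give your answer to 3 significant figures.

4.46 µg/mL

k = ln 2 / 4.57 = 0.1517 h⁻¹
Fraction remaining after one interval: e^(−kτ) = e^(−0.1517 × 11.0) = 0.1885
R = 1 / (1 − 0.1885) = 1.232
Css,max = 19.2 × 1.232 = 23.66 µg/mL
Css,min = Css,max × e^(−kτ) = 23.66 × 0.1885 ≈ 4.46 µg/mL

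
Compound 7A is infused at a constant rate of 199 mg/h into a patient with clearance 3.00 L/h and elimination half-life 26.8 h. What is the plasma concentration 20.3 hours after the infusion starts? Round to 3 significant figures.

27.1 mg/L

Css = rate / CL = 199 / 3.00 = 66.33 mg/L
k = ln 2 / 26.8 = 0.02586 h⁻¹
C(t) = Css (1 − e^(−kt)) = 66.33 × (1 − e^(−0.5250)) = 66.33 × 0.4085 ≈ 27.1 mg/L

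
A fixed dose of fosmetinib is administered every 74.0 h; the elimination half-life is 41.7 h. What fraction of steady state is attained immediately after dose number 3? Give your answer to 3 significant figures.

0.975

k = ln 2 / 41.7 = 0.01662 h⁻¹
f_n = 1 − e^(−nkτ) = 1 − e^(−3 × 0.01662 × 74.0) = 1 − e^(−3.690) = 1 − 0.02497 ≈ 0.975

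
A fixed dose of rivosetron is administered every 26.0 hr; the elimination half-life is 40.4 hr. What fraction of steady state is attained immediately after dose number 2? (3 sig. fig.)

0.590

k = ln 2 / 40.4 = 0.01716 hr⁻¹
f_n = 1 − e^(−nkτ) = 1 − e^(−2 × 0.01716 × 26.0) = 1 − e^(−0.8922) = 1 − 0.4098 ≈ 0.590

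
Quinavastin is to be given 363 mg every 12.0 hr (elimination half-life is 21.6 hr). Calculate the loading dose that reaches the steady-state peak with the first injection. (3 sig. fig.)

k = ln 2 / 21.6 = 0.03209 hr⁻¹
Accumulation ratio R = 1 / (1 − e^(−kτ)) = 1 / (1 − e^(−0.03209×12.0)) = 1 / (1 − 0.6804) = 3.129
Loading dose = maintenance dose × R = 363 × 3.129 ≈ 1140 mg

1140 mg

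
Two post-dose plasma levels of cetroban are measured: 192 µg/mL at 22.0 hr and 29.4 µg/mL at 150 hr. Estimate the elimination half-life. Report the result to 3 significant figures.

47.3 hours

k = ln(C₁/C₂) / (t₂ − t₁) = ln(192/29.4) / (150 − 22.0)
  = 1.877 / 128.0 = 0.01466 hr⁻¹
t½ = ln 2 / k = ln 2 / 0.01466 ≈ 47.3 hours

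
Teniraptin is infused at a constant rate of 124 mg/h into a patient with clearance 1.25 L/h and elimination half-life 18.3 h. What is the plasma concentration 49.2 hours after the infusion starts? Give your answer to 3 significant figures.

83.8 µg/mL

Css = rate / CL = 124 / 1.25 = 99.20 µg/mL
k = ln 2 / 18.3 = 0.03788 h⁻¹
C(t) = Css (1 − e^(−kt)) = 99.20 × (1 − e^(−1.864)) = 99.20 × 0.8449 ≈ 83.8 µg/mL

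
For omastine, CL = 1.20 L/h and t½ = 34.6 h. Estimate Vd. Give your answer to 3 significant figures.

k = ln 2 / t½ = ln 2 / 34.6 = 0.02003 h⁻¹
V = CL / k = 1.20 / 0.02003 ≈ 59.9 L

59.9 L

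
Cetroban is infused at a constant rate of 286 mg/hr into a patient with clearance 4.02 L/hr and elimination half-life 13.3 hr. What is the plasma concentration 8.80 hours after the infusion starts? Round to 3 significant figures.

Css = rate / CL = 286 / 4.02 = 71.14 mg/L
k = ln 2 / 13.3 = 0.05212 hr⁻¹
C(t) = Css (1 − e^(−kt)) = 71.14 × (1 − e^(−0.4586)) = 71.14 × 0.3678 ≈ 26.2 mg/L

26.2 mg/L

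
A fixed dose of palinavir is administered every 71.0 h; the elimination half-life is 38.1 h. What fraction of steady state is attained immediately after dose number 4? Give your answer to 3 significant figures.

k = ln 2 / 38.1 = 0.01819 h⁻¹
f_n = 1 − e^(−nkτ) = 1 − e^(−4 × 0.01819 × 71.0) = 1 − e^(−5.167) = 1 − 0.005703 ≈ 0.994

0.994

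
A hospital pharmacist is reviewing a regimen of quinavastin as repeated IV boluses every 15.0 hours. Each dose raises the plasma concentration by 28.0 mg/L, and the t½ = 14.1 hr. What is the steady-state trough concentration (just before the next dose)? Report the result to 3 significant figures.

k = ln 2 / 14.1 = 0.04916 hr⁻¹
Fraction remaining after one interval: e^(−kτ) = e^(−0.04916 × 15.0) = 0.4784
R = 1 / (1 − 0.4784) = 1.917
Css,max = 28.0 × 1.917 = 53.68 mg/L
Css,min = Css,max × e^(−kτ) = 53.68 × 0.4784 ≈ 25.7 mg/L

25.7 mg/L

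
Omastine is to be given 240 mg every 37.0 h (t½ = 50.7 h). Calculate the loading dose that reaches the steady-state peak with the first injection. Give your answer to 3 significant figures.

k = ln 2 / 50.7 = 0.01367 h⁻¹
Accumulation ratio R = 1 / (1 − e^(−kτ)) = 1 / (1 − e^(−0.01367×37.0)) = 1 / (1 − 0.6030) = 2.519
Loading dose = maintenance dose × R = 240 × 2.519 ≈ 605 mg

605 mg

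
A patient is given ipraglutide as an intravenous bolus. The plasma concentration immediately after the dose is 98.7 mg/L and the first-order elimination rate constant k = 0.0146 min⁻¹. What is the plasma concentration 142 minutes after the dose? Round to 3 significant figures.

12.4 mg/L

C(t) = C₀ e^(−kt) = 98.7 × e^(−0.01460 × 142) = 98.7 × e^(−2.073) = 98.7 × 0.1258 ≈ 12.4 mg/L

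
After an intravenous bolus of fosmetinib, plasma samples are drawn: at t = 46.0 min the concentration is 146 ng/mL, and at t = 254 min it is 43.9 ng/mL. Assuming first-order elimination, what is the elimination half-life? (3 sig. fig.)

120 minutes

k = ln(C₁/C₂) / (t₂ − t₁) = ln(146/43.9) / (254 − 46.0)
  = 1.202 / 208.0 = 0.005777 min⁻¹
t½ = ln 2 / k = ln 2 / 0.005777 ≈ 120 minutes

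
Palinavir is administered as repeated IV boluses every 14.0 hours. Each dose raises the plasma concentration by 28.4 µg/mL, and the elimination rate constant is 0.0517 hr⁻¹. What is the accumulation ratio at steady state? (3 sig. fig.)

Fraction remaining after one interval: e^(−kτ) = e^(−0.05170 × 14.0) = 0.4849
R = 1 / (1 − 0.4849) = 1 / 0.5151 ≈ 1.94

1.94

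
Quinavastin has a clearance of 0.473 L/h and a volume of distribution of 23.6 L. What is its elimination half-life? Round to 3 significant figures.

k = CL / V = 0.473 / 23.6 = 0.02004 h⁻¹
t½ = ln 2 / k = ln 2 / 0.02004 ≈ 34.6 hours

34.6 hours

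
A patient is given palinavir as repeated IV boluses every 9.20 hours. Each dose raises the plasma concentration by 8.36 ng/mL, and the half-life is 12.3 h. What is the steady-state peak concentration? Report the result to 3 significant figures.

20.7 ng/mL

k = ln 2 / 12.3 = 0.05635 h⁻¹
Fraction remaining after one interval: e^(−kτ) = e^(−0.05635 × 9.20) = 0.5954
R = 1 / (1 − 0.5954) = 2.472
Css,max = 8.36 × 2.472 ≈ 20.7 ng/mL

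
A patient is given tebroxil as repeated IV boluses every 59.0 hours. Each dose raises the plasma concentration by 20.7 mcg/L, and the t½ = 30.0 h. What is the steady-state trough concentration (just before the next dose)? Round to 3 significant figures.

7.12 mcg/L

k = ln 2 / 30.0 = 0.02310 h⁻¹
Fraction remaining after one interval: e^(−kτ) = e^(−0.02310 × 59.0) = 0.2558
R = 1 / (1 − 0.2558) = 1.344
Css,max = 20.7 × 1.344 = 27.82 mcg/L
Css,min = Css,max × e^(−kτ) = 27.82 × 0.2558 ≈ 7.12 mcg/L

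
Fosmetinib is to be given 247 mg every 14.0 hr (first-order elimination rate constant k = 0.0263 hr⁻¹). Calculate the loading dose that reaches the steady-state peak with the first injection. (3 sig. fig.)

Accumulation ratio R = 1 / (1 − e^(−kτ)) = 1 / (1 − e^(−0.02630×14.0)) = 1 / (1 − 0.6920) = 3.247
Loading dose = maintenance dose × R = 247 × 3.247 ≈ 802 mg

802 mg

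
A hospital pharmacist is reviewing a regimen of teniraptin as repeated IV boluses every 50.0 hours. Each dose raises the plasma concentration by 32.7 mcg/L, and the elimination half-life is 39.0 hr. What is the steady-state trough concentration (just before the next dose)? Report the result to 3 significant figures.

22.8 mcg/L

k = ln 2 / 39.0 = 0.01777 hr⁻¹
Fraction remaining after one interval: e^(−kτ) = e^(−0.01777 × 50.0) = 0.4112
R = 1 / (1 − 0.4112) = 1.698
Css,max = 32.7 × 1.698 = 55.54 mcg/L
Css,min = Css,max × e^(−kτ) = 55.54 × 0.4112 ≈ 22.8 mcg/L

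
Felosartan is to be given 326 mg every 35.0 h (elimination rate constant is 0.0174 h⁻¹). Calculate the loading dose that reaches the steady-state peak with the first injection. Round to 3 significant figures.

Accumulation ratio R = 1 / (1 − e^(−kτ)) = 1 / (1 − e^(−0.01740×35.0)) = 1 / (1 − 0.5439) = 2.192
Loading dose = maintenance dose × R = 326 × 2.192 ≈ 715 mg

715 mg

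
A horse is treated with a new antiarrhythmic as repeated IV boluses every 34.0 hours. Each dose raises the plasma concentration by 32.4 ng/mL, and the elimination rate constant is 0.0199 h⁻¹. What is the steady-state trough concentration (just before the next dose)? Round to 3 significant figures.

33.5 ng/mL

Fraction remaining after one interval: e^(−kτ) = e^(−0.01990 × 34.0) = 0.5083
R = 1 / (1 − 0.5083) = 2.034
Css,max = 32.4 × 2.034 = 65.90 ng/mL
Css,min = Css,max × e^(−kτ) = 65.90 × 0.5083 ≈ 33.5 ng/mL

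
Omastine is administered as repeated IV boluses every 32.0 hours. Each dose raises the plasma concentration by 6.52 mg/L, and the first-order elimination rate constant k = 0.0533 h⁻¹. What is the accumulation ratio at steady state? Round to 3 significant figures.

1.22

Fraction remaining after one interval: e^(−kτ) = e^(−0.05330 × 32.0) = 0.1817
R = 1 / (1 − 0.1817) = 1 / 0.8183 ≈ 1.22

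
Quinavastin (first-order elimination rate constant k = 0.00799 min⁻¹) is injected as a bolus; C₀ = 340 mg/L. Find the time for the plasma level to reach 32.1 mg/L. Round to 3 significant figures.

C(t) = C₀ e^(−kt)  ⇒  t = ln(C₀/C) / k
t = ln(340/32.1) / 0.007990 = 2.360 / 0.007990 ≈ 295 minutes

295 minutes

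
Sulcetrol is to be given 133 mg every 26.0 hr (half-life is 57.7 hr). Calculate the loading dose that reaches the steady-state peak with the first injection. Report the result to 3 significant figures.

k = ln 2 / 57.7 = 0.01201 hr⁻¹
Accumulation ratio R = 1 / (1 − e^(−kτ)) = 1 / (1 − e^(−0.01201×26.0)) = 1 / (1 − 0.7317) = 3.728
Loading dose = maintenance dose × R = 133 × 3.728 ≈ 496 mg

496 mg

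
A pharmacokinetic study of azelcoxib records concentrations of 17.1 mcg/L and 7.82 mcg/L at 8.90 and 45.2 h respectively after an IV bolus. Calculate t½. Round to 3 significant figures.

32.2 hours

k = ln(C₁/C₂) / (t₂ − t₁) = ln(17.1/7.82) / (45.2 − 8.90)
  = 0.7824 / 36.30 = 0.02155 h⁻¹
t½ = ln 2 / k = ln 2 / 0.02155 ≈ 32.2 hours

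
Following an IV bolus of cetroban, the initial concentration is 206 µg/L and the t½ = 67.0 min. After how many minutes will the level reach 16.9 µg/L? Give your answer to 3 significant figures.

k = ln 2 / 67.0 = 0.01035 min⁻¹
C(t) = C₀ e^(−kt)  ⇒  t = ln(C₀/C) / k
t = ln(206/16.9) / 0.01035 = 2.501 / 0.01035 ≈ 242 minutes

242 minutes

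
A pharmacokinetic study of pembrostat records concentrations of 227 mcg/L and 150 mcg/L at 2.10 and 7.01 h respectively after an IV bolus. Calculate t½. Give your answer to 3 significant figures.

8.21 hours

k = ln(C₁/C₂) / (t₂ − t₁) = ln(227/150) / (7.01 − 2.10)
  = 0.4143 / 4.910 = 0.08438 h⁻¹
t½ = ln 2 / k = ln 2 / 0.08438 ≈ 8.21 hours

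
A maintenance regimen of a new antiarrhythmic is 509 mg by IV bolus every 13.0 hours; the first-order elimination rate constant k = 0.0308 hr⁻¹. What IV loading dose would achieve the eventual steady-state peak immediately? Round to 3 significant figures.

Accumulation ratio R = 1 / (1 − e^(−kτ)) = 1 / (1 − e^(−0.03080×13.0)) = 1 / (1 − 0.6701) = 3.031
Loading dose = maintenance dose × R = 509 × 3.031 ≈ 1540 mg

1540 mg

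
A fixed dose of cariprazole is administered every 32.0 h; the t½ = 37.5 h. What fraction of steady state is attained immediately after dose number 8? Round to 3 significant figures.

0.991

k = ln 2 / 37.5 = 0.01848 h⁻¹
f_n = 1 − e^(−nkτ) = 1 − e^(−8 × 0.01848 × 32.0) = 1 − e^(−4.732) = 1 − 0.008810 ≈ 0.991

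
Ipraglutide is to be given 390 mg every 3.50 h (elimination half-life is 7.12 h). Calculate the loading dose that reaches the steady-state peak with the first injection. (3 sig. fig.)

1350 mg

k = ln 2 / 7.12 = 0.09735 h⁻¹
Accumulation ratio R = 1 / (1 − e^(−kτ)) = 1 / (1 − e^(−0.09735×3.50)) = 1 / (1 − 0.7112) = 3.463
Loading dose = maintenance dose × R = 390 × 3.463 ≈ 1350 mg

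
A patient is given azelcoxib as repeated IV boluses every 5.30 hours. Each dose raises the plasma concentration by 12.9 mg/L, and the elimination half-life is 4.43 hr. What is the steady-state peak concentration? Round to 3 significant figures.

k = ln 2 / 4.43 = 0.1565 hr⁻¹
Fraction remaining after one interval: e^(−kτ) = e^(−0.1565 × 5.30) = 0.4364
R = 1 / (1 − 0.4364) = 1.774
Css,max = 12.9 × 1.774 ≈ 22.9 mg/L

22.9 mg/L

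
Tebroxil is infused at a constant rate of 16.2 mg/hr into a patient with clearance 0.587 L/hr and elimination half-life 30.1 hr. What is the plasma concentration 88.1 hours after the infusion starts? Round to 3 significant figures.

Css = rate / CL = 16.2 / 0.587 = 27.60 mg/L
k = ln 2 / 30.1 = 0.02303 hr⁻¹
C(t) = Css (1 − e^(−kt)) = 27.60 × (1 − e^(−2.029)) = 27.60 × 0.8685 ≈ 24.0 mg/L

24.0 mg/L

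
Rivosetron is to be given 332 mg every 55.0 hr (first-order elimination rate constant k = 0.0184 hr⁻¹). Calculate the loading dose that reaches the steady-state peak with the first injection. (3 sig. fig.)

Accumulation ratio R = 1 / (1 − e^(−kτ)) = 1 / (1 − e^(−0.01840×55.0)) = 1 / (1 − 0.3635) = 1.571
Loading dose = maintenance dose × R = 332 × 1.571 ≈ 522 mg

522 mg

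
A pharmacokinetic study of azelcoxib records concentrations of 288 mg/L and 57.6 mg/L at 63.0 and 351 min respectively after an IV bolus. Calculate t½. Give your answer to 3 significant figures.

124 minutes

k = ln(C₁/C₂) / (t₂ − t₁) = ln(288/57.6) / (351 − 63.0)
  = 1.609 / 288.0 = 0.005588 min⁻¹
t½ = ln 2 / k = ln 2 / 0.005588 ≈ 124 minutes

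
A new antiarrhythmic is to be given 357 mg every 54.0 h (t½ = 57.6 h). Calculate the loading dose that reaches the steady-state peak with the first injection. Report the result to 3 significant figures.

k = ln 2 / 57.6 = 0.01203 h⁻¹
Accumulation ratio R = 1 / (1 − e^(−kτ)) = 1 / (1 − e^(−0.01203×54.0)) = 1 / (1 − 0.5221) = 2.093
Loading dose = maintenance dose × R = 357 × 2.093 ≈ 747 mg

747 mg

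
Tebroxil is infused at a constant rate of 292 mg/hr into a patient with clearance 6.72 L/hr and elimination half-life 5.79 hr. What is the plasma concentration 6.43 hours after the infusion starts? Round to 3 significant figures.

23.3 mg/L

Css = rate / CL = 292 / 6.72 = 43.45 mg/L
k = ln 2 / 5.79 = 0.1197 hr⁻¹
C(t) = Css (1 − e^(−kt)) = 43.45 × (1 − e^(−0.7698)) = 43.45 × 0.5369 ≈ 23.3 mg/L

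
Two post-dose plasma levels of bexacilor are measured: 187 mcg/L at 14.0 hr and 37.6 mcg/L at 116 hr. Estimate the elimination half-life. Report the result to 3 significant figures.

k = ln(C₁/C₂) / (t₂ − t₁) = ln(187/37.6) / (116 − 14.0)
  = 1.604 / 102.0 = 0.01573 hr⁻¹
t½ = ln 2 / k = ln 2 / 0.01573 ≈ 44.1 hours

44.1 hours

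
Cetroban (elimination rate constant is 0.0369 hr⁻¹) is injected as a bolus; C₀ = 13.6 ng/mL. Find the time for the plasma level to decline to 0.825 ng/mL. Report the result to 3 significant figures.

75.9 hours

C(t) = C₀ e^(−kt)  ⇒  t = ln(C₀/C) / k
t = ln(13.6/0.825) / 0.03690 = 2.802 / 0.03690 ≈ 75.9 hours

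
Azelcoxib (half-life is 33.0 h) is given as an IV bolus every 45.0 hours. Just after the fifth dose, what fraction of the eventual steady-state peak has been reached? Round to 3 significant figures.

0.991

k = ln 2 / 33.0 = 0.02100 h⁻¹
f_n = 1 − e^(−nkτ) = 1 − e^(−5 × 0.02100 × 45.0) = 1 − e^(−4.726) = 1 − 0.008862 ≈ 0.991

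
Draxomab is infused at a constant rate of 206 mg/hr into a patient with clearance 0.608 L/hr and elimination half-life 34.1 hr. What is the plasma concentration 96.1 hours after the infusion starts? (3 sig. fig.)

291 mg/L

Css = rate / CL = 206 / 0.608 = 338.8 mg/L
k = ln 2 / 34.1 = 0.02033 hr⁻¹
C(t) = Css (1 − e^(−kt)) = 338.8 × (1 − e^(−1.953)) = 338.8 × 0.8582 ≈ 291 mg/L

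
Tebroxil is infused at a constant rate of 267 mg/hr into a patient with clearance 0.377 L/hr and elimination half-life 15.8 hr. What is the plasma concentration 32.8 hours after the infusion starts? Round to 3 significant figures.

540 mg/L

Css = rate / CL = 267 / 0.377 = 708.2 mg/L
k = ln 2 / 15.8 = 0.04387 hr⁻¹
C(t) = Css (1 − e^(−kt)) = 708.2 × (1 − e^(−1.439)) = 708.2 × 0.7628 ≈ 540 mg/L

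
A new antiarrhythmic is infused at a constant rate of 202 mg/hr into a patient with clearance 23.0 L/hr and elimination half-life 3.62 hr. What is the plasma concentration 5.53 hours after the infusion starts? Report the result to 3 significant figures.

Css = rate / CL = 202 / 23.0 = 8.783 mg/L
k = ln 2 / 3.62 = 0.1915 hr⁻¹
C(t) = Css (1 − e^(−kt)) = 8.783 × (1 − e^(−1.059)) = 8.783 × 0.6532 ≈ 5.74 mg/L

5.74 mg/L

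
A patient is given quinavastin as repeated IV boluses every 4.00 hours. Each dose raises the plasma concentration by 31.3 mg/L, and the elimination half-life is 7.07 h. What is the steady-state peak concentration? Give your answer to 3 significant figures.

96.5 mg/L

k = ln 2 / 7.07 = 0.09804 h⁻¹
Fraction remaining after one interval: e^(−kτ) = e^(−0.09804 × 4.00) = 0.6756
R = 1 / (1 − 0.6756) = 3.083
Css,max = 31.3 × 3.083 ≈ 96.5 mg/L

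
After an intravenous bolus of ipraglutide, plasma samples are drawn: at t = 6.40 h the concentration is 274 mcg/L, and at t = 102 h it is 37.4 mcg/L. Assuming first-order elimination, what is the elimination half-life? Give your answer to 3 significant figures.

k = ln(C₁/C₂) / (t₂ − t₁) = ln(274/37.4) / (102 − 6.40)
  = 1.991 / 95.60 = 0.02083 h⁻¹
t½ = ln 2 / k = ln 2 / 0.02083 ≈ 33.3 hours

33.3 hours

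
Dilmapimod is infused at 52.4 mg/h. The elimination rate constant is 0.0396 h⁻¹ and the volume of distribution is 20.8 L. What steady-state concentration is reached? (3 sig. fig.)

CL = k · V = 0.0396 × 20.8 = 0.8237 L/h
Css = rate / CL = 52.4 / 0.8237 ≈ 63.6 mg/L

63.6 mg/L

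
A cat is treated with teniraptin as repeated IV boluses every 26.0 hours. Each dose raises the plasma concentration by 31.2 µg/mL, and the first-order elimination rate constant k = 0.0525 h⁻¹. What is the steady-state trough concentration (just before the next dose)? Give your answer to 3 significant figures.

Fraction remaining after one interval: e^(−kτ) = e^(−0.05250 × 26.0) = 0.2554
R = 1 / (1 − 0.2554) = 1.343
Css,max = 31.2 × 1.343 = 41.90 µg/mL
Css,min = Css,max × e^(−kτ) = 41.90 × 0.2554 ≈ 10.7 µg/mL

10.7 µg/mL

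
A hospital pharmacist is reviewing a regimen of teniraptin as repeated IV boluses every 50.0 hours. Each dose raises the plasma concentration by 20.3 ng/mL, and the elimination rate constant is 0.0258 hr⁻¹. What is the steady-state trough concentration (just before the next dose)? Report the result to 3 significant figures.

Fraction remaining after one interval: e^(−kτ) = e^(−0.02580 × 50.0) = 0.2753
R = 1 / (1 − 0.2753) = 1.380
Css,max = 20.3 × 1.380 = 28.01 ng/mL
Css,min = Css,max × e^(−kτ) = 28.01 × 0.2753 ≈ 7.71 ng/mL

7.71 ng/mL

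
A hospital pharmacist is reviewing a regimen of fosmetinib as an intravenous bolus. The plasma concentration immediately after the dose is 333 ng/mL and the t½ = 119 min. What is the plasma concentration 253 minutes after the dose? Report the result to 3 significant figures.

k = ln 2 / 119 = 0.005825 min⁻¹
253 min is 2.126 half-lives, so C = 333 × (1/2)^2.126 = 333 × 0.2291 ≈ 76.3 ng/mL

76.3 ng/mL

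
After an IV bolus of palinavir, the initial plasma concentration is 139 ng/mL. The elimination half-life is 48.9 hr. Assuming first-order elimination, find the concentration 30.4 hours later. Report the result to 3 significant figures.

k = ln 2 / 48.9 = 0.01417 hr⁻¹
C(t) = C₀ e^(−kt) = 139 × e^(−0.01417 × 30.4) = 139 × e^(−0.4309) = 139 × 0.6499 ≈ 90.3 ng/mL

90.3 ng/mL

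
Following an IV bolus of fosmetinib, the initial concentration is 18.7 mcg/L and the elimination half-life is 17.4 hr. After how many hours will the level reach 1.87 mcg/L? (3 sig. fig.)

k = ln 2 / 17.4 = 0.03984 hr⁻¹
C(t) = C₀ e^(−kt)  ⇒  t = ln(C₀/C) / k
t = ln(18.7/1.87) / 0.03984 = 2.303 / 0.03984 ≈ 57.8 hours

57.8 hours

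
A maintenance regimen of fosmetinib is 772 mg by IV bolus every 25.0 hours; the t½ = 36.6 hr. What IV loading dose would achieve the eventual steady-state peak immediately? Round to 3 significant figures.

k = ln 2 / 36.6 = 0.01894 hr⁻¹
Accumulation ratio R = 1 / (1 − e^(−kτ)) = 1 / (1 − e^(−0.01894×25.0)) = 1 / (1 − 0.6228) = 2.651
Loading dose = maintenance dose × R = 772 × 2.651 ≈ 2050 mg

2050 mg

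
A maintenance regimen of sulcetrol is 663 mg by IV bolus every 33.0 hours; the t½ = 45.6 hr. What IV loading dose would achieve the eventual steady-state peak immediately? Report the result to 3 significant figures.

1680 mg

k = ln 2 / 45.6 = 0.01520 hr⁻¹
Accumulation ratio R = 1 / (1 − e^(−kτ)) = 1 / (1 − e^(−0.01520×33.0)) = 1 / (1 − 0.6055) = 2.535
Loading dose = maintenance dose × R = 663 × 2.535 ≈ 1680 mg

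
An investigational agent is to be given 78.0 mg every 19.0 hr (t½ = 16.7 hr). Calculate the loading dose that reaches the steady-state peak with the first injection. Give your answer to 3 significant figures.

k = ln 2 / 16.7 = 0.04151 hr⁻¹
Accumulation ratio R = 1 / (1 − e^(−kτ)) = 1 / (1 − e^(−0.04151×19.0)) = 1 / (1 − 0.4545) = 1.833
Loading dose = maintenance dose × R = 78.0 × 1.833 ≈ 143 mg

143 mg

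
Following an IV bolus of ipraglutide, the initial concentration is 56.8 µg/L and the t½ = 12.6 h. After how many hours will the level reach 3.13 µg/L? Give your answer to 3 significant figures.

52.7 hours

k = ln 2 / 12.6 = 0.05501 h⁻¹
C(t) = C₀ e^(−kt)  ⇒  t = ln(C₀/C) / k
t = ln(56.8/3.13) / 0.05501 = 2.899 / 0.05501 ≈ 52.7 hours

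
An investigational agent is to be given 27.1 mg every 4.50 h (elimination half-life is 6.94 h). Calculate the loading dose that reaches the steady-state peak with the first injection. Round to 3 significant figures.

74.9 mg

k = ln 2 / 6.94 = 0.09988 h⁻¹
Accumulation ratio R = 1 / (1 − e^(−kτ)) = 1 / (1 − e^(−0.09988×4.50)) = 1 / (1 − 0.6380) = 2.762
Loading dose = maintenance dose × R = 27.1 × 2.762 ≈ 74.9 mg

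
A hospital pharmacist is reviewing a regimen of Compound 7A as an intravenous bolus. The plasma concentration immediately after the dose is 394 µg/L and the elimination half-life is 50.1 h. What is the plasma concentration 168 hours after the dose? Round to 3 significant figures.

k = ln 2 / 50.1 = 0.01384 h⁻¹
C(t) = C₀ e^(−kt) = 394 × e^(−0.01384 × 168) = 394 × e^(−2.324) = 394 × 0.09785 ≈ 38.6 µg/L

38.6 µg/L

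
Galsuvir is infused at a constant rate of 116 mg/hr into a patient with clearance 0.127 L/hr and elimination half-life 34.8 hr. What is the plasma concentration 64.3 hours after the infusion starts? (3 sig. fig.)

Css = rate / CL = 116 / 0.127 = 913.4 mg/L
k = ln 2 / 34.8 = 0.01992 hr⁻¹
C(t) = Css (1 − e^(−kt)) = 913.4 × (1 − e^(−1.281)) = 913.4 × 0.7222 ≈ 660 mg/L

660 mg/L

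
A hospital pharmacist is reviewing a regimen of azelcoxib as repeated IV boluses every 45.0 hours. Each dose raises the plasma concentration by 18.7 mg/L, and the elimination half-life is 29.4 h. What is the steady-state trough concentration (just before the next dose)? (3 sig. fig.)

k = ln 2 / 29.4 = 0.02358 h⁻¹
Fraction remaining after one interval: e^(−kτ) = e^(−0.02358 × 45.0) = 0.3461
R = 1 / (1 − 0.3461) = 1.529
Css,max = 18.7 × 1.529 = 28.60 mg/L
Css,min = Css,max × e^(−kτ) = 28.60 × 0.3461 ≈ 9.90 mg/L

9.90 mg/L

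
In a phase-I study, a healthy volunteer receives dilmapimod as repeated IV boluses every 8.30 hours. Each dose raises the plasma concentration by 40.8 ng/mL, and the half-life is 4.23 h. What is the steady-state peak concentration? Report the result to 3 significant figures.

54.9 ng/mL

k = ln 2 / 4.23 = 0.1639 h⁻¹
Fraction remaining after one interval: e^(−kτ) = e^(−0.1639 × 8.30) = 0.2566
R = 1 / (1 − 0.2566) = 1.345
Css,max = 40.8 × 1.345 ≈ 54.9 ng/mL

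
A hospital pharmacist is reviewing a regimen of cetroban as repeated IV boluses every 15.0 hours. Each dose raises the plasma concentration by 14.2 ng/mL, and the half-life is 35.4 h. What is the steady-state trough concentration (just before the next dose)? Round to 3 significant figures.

k = ln 2 / 35.4 = 0.01958 h⁻¹
Fraction remaining after one interval: e^(−kτ) = e^(−0.01958 × 15.0) = 0.7455
R = 1 / (1 − 0.7455) = 3.929
Css,max = 14.2 × 3.929 = 55.79 ng/mL
Css,min = Css,max × e^(−kτ) = 55.79 × 0.7455 ≈ 41.6 ng/mL

41.6 ng/mL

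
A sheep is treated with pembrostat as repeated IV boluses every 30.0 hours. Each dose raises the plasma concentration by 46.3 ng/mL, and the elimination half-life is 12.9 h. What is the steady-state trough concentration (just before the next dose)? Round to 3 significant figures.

11.5 ng/mL

k = ln 2 / 12.9 = 0.05373 h⁻¹
Fraction remaining after one interval: e^(−kτ) = e^(−0.05373 × 30.0) = 0.1995
R = 1 / (1 − 0.1995) = 1.249
Css,max = 46.3 × 1.249 = 57.84 ng/mL
Css,min = Css,max × e^(−kτ) = 57.84 × 0.1995 ≈ 11.5 ng/mL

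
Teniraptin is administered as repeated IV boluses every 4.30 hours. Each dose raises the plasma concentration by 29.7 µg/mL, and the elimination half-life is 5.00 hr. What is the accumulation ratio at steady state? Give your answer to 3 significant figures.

2.23

k = ln 2 / 5.00 = 0.1386 hr⁻¹
Fraction remaining after one interval: e^(−kτ) = e^(−0.1386 × 4.30) = 0.5510
R = 1 / (1 − 0.5510) = 1 / 0.4490 ≈ 2.23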